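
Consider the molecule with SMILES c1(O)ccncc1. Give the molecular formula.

C5H5NO

Atom tally by fragment:
  pyridine ring core → C:5 H:5 N:1
  (− 1 ring H displaced by substituents)
  + OH → O:1 H:1
Element totals:
  C: 5
  H: 5
  N: 1
  O: 1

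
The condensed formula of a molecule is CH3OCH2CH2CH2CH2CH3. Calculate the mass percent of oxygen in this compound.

15.66%

Atom tally by fragment:
  CH3OCH2 → C:2 H:5 O:1
  CH2 → C:1 H:2
  CH2 → C:1 H:2
  CH2 → C:1 H:2
  CH3 → C:1 H:3
Element totals:
  C: 6
  H: 14
  O: 1
Molecular formula: C6H14O.
Molar mass = 102.177 g/mol.
Mass from O: 1 × 15.999 = 15.999 g/mol.
%O = 15.999 / 102.177 × 100 = 15.66%.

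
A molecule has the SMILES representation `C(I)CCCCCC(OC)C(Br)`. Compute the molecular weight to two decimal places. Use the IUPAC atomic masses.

349.05 g/mol

Atom tally by fragment:
  ICH2 → C:1 H:2 I:1
  CH2 → C:1 H:2
  CH2 → C:1 H:2
  CH2 → C:1 H:2
  CH2 → C:1 H:2
  CH2 → C:1 H:2
  CH(OCH3) → C:2 H:4 O:1
  CH2Br → C:1 H:2 Br:1
Element totals:
  C: 9
  H: 18
  Br: 1
  I: 1
  O: 1
Molecular formula: C9H18BrIO.
  M = 9(12.011) + 18(1.008) + 79.904 + 126.904 + 15.999
    = 108.099 + 18.144 + 79.904 + 126.904 + 15.999 = 349.050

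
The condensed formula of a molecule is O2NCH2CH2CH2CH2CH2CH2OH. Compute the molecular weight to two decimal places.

Atom tally by fragment:
  O2NCH2 → C:1 H:2 N:1 O:2
  CH2 → C:1 H:2
  CH2 → C:1 H:2
  CH2 → C:1 H:2
  CH2CH2OH → C:2 H:5 O:1
Element totals:
  C: 6
  H: 13
  N: 1
  O: 3
Molecular formula: C6H13NO3.
  M = 6(12.011) + 13(1.008) + 14.007 + 3(15.999)
    = 72.066 + 13.104 + 14.007 + 47.997 = 147.174

147.17 g/mol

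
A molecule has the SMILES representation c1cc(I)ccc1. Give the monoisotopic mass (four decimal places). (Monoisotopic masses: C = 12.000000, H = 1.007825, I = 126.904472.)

Atom tally by fragment:
  benzene ring core → C:6 H:6
  (− 1 ring H displaced by substituents)
  + I → I:1
Element totals:
  C: 6
  H: 5
  I: 1
Molecular formula: C6H5I.
  M = 6(12.0) + 5(1.007825) + 126.904472
    = 72.000000 + 5.039125 + 126.904472 = 203.943597

203.9436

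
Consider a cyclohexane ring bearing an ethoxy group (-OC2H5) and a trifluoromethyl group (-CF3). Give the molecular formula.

C9H15F3O

Atom tally by fragment:
  cyclohexane ring core → C:6 H:12
  (− 2 ring H displaced by substituents)
  + OC2H5 → C:2 H:5 O:1
  + CF3 → C:1 F:3
Element totals:
  C: 9
  H: 15
  F: 3
  O: 1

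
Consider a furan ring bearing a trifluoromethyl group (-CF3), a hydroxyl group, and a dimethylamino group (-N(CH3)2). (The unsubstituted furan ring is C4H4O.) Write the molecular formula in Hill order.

Atom tally by fragment:
  furan ring core → C:4 H:4 O:1
  (− 3 ring H displaced by substituents)
  + CF3 → C:1 F:3
  + OH → O:1 H:1
  + N(CH3)2 → N:1 C:2 H:6
Element totals:
  C: 7
  H: 8
  F: 3
  N: 1
  O: 2

C7H8F3NO2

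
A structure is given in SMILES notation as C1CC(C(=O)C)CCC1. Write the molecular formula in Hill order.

Atom tally by fragment:
  cyclohexane ring core → C:6 H:12
  (− 1 ring H displaced by substituents)
  + COCH3 → C:2 H:3 O:1
Element totals:
  C: 8
  H: 14
  O: 1

C8H14O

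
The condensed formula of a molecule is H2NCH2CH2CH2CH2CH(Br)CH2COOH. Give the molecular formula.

Element totals:
  C: 7
  H: 14
  Br: 1
  N: 1
  O: 2

C7H14BrNO2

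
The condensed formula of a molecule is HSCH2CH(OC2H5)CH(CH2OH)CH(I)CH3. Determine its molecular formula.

Element totals:
  C: 8
  H: 17
  I: 1
  O: 2
  S: 1

C8H17IO2S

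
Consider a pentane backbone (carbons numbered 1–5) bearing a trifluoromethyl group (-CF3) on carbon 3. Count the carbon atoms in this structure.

Atom tally by fragment:
  CH3 → C:1 H:3
  CH2 → C:1 H:2
  CH(CF3) → C:2 H:1 F:3
  CH2 → C:1 H:2
  CH3 → C:1 H:3
Element totals:
  C: 6
  H: 11
  F: 3

6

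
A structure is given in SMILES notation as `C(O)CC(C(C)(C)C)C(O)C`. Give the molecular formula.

Atom tally by fragment:
  HOCH2 → C:1 H:3 O:1
  CH2 → C:1 H:2
  CH(C(CH3)3) → C:5 H:10
  CH(OH) → C:1 H:2 O:1
  CH3 → C:1 H:3
Element totals:
  C: 9
  H: 20
  O: 2

C9H20O2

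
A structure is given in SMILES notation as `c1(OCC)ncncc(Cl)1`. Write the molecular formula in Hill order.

C6H7ClN2O

Atom tally by fragment:
  pyrimidine ring core → C:4 H:4 N:2
  (− 2 ring H displaced by substituents)
  + OC2H5 → C:2 H:5 O:1
  + Cl → Cl:1
Element totals:
  C: 6
  H: 7
  Cl: 1
  N: 2
  O: 1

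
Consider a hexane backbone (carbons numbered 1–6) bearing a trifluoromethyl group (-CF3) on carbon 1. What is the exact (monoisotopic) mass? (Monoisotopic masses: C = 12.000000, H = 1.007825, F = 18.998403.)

Atom tally by fragment:
  F3CCH2 → C:2 H:2 F:3
  CH2 → C:1 H:2
  CH2 → C:1 H:2
  CH2 → C:1 H:2
  CH2 → C:1 H:2
  CH3 → C:1 H:3
Element totals:
  C: 7
  H: 13
  F: 3
Molecular formula: C7H13F3.
  M = 7(12.0) + 13(1.007825) + 3(18.998403)
    = 84.000000 + 13.101725 + 56.995209 = 154.096934

154.0969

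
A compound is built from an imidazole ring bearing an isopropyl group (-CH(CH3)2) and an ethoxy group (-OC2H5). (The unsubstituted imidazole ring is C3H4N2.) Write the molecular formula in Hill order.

Atom tally by fragment:
  imidazole ring core → C:3 H:4 N:2
  (− 2 ring H displaced by substituents)
  + CH(CH3)2 → C:3 H:7
  + OC2H5 → C:2 H:5 O:1
Element totals:
  C: 8
  H: 14
  N: 2
  O: 1

C8H14N2O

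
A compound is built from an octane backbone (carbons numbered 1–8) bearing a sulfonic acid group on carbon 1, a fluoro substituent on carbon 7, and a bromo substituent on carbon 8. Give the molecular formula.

C8H16BrFO3S

Atom tally by fragment:
  HO3SCH2 → C:1 H:3 S:1 O:3
  CH2 → C:1 H:2
  CH2 → C:1 H:2
  CH2 → C:1 H:2
  CH2 → C:1 H:2
  CH2 → C:1 H:2
  CH(F) → C:1 H:1 F:1
  CH2Br → C:1 H:2 Br:1
Element totals:
  C: 8
  H: 16
  Br: 1
  F: 1
  O: 3
  S: 1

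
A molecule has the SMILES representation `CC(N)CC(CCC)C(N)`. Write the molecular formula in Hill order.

C8H20N2

Atom tally by fragment:
  CH3 → C:1 H:3
  CH(NH2) → C:1 H:3 N:1
  CH2 → C:1 H:2
  CH(CH2CH2CH3) → C:4 H:8
  CH2NH2 → C:1 H:4 N:1
Element totals:
  C: 8
  H: 20
  N: 2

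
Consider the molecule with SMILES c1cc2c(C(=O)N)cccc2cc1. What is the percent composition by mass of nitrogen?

Atom tally by fragment:
  naphthalene ring system core → C:10 H:8
  (− 1 ring H displaced by substituents)
  + CONH2 → C:1 H:2 O:1 N:1
Element totals:
  C: 11
  H: 9
  N: 1
  O: 1
Molecular formula: C11H9NO.
Molar mass = 171.199 g/mol.
Mass from N: 1 × 14.007 = 14.007 g/mol.
%N = 14.007 / 171.199 × 100 = 8.18%.

8.18%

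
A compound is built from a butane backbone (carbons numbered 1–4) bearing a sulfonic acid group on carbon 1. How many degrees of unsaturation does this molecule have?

Atom tally by fragment:
  HO3SCH2 → C:1 H:3 S:1 O:3
  CH2 → C:1 H:2
  CH2 → C:1 H:2
  CH3 → C:1 H:3
Element totals:
  C: 4
  H: 10
  O: 3
  S: 1
Molecular formula: C4H10O3S.
DoU = (2C + 2 + N − H − X) / 2 = (2·4 + 2 + 0 − 10 − 0) / 2 = 0.

0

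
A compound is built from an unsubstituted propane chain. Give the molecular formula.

C3H8

Atom tally by fragment:
  CH3 → C:1 H:3
  CH2 → C:1 H:2
  CH3 → C:1 H:3
Element totals:
  C: 3
  H: 8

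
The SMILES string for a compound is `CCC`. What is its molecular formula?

Atom tally by fragment:
  CH3 → C:1 H:3
  CH2 → C:1 H:2
  CH3 → C:1 H:3
Element totals:
  C: 3
  H: 8

C3H8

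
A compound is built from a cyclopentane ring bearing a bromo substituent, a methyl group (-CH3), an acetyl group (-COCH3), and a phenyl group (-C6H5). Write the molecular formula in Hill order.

C14H17BrO

Atom tally by fragment:
  cyclopentane ring core → C:5 H:10
  (− 4 ring H displaced by substituents)
  + Br → Br:1
  + CH3 → C:1 H:3
  + COCH3 → C:2 H:3 O:1
  + C6H5 → C:6 H:5
Element totals:
  C: 14
  H: 17
  Br: 1
  O: 1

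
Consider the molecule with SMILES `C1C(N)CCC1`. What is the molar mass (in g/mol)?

85.15 g/mol

Atom tally by fragment:
  cyclopentane ring core → C:5 H:10
  (− 1 ring H displaced by substituents)
  + NH2 → N:1 H:2
Element totals:
  C: 5
  H: 11
  N: 1
Molecular formula: C5H11N.
  M = 5(12.011) + 11(1.008) + 14.007
    = 60.055 + 11.088 + 14.007 = 85.150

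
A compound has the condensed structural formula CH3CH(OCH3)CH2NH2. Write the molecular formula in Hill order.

C4H11NO

Element totals:
  C: 4
  H: 11
  N: 1
  O: 1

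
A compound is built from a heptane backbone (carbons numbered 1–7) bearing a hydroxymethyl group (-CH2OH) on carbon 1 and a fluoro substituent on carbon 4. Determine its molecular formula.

C8H17FO

Atom tally by fragment:
  HOCH2CH2 → C:2 H:5 O:1
  CH2 → C:1 H:2
  CH2 → C:1 H:2
  CH(F) → C:1 H:1 F:1
  CH2 → C:1 H:2
  CH2 → C:1 H:2
  CH3 → C:1 H:3
Element totals:
  C: 8
  H: 17
  F: 1
  O: 1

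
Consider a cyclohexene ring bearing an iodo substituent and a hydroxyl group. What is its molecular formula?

C6H9IO

Atom tally by fragment:
  cyclohexene ring core → C:6 H:10
  (− 2 ring H displaced by substituents)
  + I → I:1
  + OH → O:1 H:1
Element totals:
  C: 6
  H: 9
  I: 1
  O: 1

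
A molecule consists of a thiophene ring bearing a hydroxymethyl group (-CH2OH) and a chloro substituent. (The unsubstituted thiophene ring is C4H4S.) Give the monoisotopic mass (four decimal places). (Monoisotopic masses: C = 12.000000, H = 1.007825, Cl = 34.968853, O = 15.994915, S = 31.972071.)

147.9750

Atom tally by fragment:
  thiophene ring core → C:4 H:4 S:1
  (− 2 ring H displaced by substituents)
  + CH2OH → C:1 H:3 O:1
  + Cl → Cl:1
Element totals:
  C: 5
  H: 5
  Cl: 1
  O: 1
  S: 1
Molecular formula: C5H5ClOS.
  M = 5(12.0) + 5(1.007825) + 34.968853 + 15.994915 + 31.972071
    = 60.000000 + 5.039125 + 34.968853 + 15.994915 + 31.972071 = 147.974964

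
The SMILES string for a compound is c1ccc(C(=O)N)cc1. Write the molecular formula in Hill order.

C7H7NO

Atom tally by fragment:
  benzene ring core → C:6 H:6
  (− 1 ring H displaced by substituents)
  + CONH2 → C:1 H:2 O:1 N:1
Element totals:
  C: 7
  H: 7
  N: 1
  O: 1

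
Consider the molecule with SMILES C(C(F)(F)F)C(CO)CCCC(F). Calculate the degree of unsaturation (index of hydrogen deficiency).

0

Atom tally by fragment:
  F3CCH2 → C:2 H:2 F:3
  CH(CH2OH) → C:2 H:4 O:1
  CH2 → C:1 H:2
  CH2 → C:1 H:2
  CH2 → C:1 H:2
  CH2F → C:1 H:2 F:1
Element totals:
  C: 8
  H: 14
  F: 4
  O: 1
Molecular formula: C8H14F4O.
DoU = (2C + 2 + N − H − X) / 2 = (2·8 + 2 + 0 − 14 − 4) / 2 = 0.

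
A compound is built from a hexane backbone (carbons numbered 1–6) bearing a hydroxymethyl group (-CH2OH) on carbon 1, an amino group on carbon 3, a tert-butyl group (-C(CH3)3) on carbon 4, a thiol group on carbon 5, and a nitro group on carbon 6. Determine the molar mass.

Atom tally by fragment:
  HOCH2CH2 → C:2 H:5 O:1
  CH2 → C:1 H:2
  CH(NH2) → C:1 H:3 N:1
  CH(C(CH3)3) → C:5 H:10
  CH(SH) → C:1 H:2 S:1
  CH2NO2 → C:1 H:2 N:1 O:2
Element totals:
  C: 11
  H: 24
  N: 2
  O: 3
  S: 1
Molecular formula: C11H24N2O3S.
  M = 11(12.011) + 24(1.008) + 2(14.007) + 3(15.999) + 32.06
    = 132.121 + 24.192 + 28.014 + 47.997 + 32.060 = 264.384

264.38 g/mol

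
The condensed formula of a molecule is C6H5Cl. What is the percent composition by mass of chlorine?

31.50%

Atom tally by fragment:
  benzene ring core → C:6 H:6
  (− 1 ring H displaced by substituents)
  + Cl → Cl:1
Element totals:
  C: 6
  H: 5
  Cl: 1
Molecular formula: C6H5Cl.
Molar mass = 112.556 g/mol.
Mass from Cl: 1 × 35.45 = 35.450 g/mol.
%Cl = 35.450 / 112.556 × 100 = 31.50%.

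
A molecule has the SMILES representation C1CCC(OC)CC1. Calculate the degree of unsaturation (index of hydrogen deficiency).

Atom tally by fragment:
  cyclohexane ring core → C:6 H:12
  (− 1 ring H displaced by substituents)
  + OCH3 → C:1 H:3 O:1
Element totals:
  C: 7
  H: 14
  O: 1
Molecular formula: C7H14O.
DoU = (2C + 2 + N − H − X) / 2 = (2·7 + 2 + 0 − 14 − 0) / 2 = 1.

1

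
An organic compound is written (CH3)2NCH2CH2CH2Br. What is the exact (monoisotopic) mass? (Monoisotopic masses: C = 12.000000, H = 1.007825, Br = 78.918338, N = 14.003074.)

165.0153

Element totals:
  C: 5
  H: 12
  Br: 1
  N: 1
Molecular formula: C5H12BrN.
  M = 5(12.0) + 12(1.007825) + 78.918338 + 14.003074
    = 60.000000 + 12.093900 + 78.918338 + 14.003074 = 165.015312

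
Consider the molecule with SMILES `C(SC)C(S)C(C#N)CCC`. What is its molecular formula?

Atom tally by fragment:
  CH3SCH2 → C:2 H:5 S:1
  CH(SH) → C:1 H:2 S:1
  CH(CN) → C:2 H:1 N:1
  CH2 → C:1 H:2
  CH2 → C:1 H:2
  CH3 → C:1 H:3
Element totals:
  C: 8
  H: 15
  N: 1
  S: 2

C8H15NS2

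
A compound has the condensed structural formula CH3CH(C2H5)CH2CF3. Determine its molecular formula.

Atom tally by fragment:
  CH3 → C:1 H:3
  CH(C2H5) → C:3 H:6
  CH2CF3 → C:2 H:2 F:3
Element totals:
  C: 6
  H: 11
  F: 3

C6H11F3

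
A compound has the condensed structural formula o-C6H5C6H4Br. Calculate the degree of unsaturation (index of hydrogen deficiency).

8

Element totals:
  C: 12
  H: 9
  Br: 1
Molecular formula: C12H9Br.
DoU = (2C + 2 + N − H − X) / 2 = (2·12 + 2 + 0 − 9 − 1) / 2 = 8.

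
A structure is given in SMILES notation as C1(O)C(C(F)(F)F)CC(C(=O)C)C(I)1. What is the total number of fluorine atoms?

Atom tally by fragment:
  cyclopentane ring core → C:5 H:10
  (− 4 ring H displaced by substituents)
  + OH → O:1 H:1
  + CF3 → C:1 F:3
  + COCH3 → C:2 H:3 O:1
  + I → I:1
Element totals:
  C: 8
  H: 10
  F: 3
  I: 1
  O: 2

3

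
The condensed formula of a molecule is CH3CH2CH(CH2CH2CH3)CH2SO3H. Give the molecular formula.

Atom tally by fragment:
  CH3 → C:1 H:3
  CH2 → C:1 H:2
  CH(CH2CH2CH3) → C:4 H:8
  CH2SO3H → C:1 H:3 S:1 O:3
Element totals:
  C: 7
  H: 16
  O: 3
  S: 1

C7H16O3S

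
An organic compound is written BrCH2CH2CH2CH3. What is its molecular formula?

C4H9Br

Atom tally by fragment:
  BrCH2 → C:1 H:2 Br:1
  CH2 → C:1 H:2
  CH2 → C:1 H:2
  CH3 → C:1 H:3
Element totals:
  C: 4
  H: 9
  Br: 1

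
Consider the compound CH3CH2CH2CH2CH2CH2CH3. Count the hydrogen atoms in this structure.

Element totals:
  C: 7
  H: 16

16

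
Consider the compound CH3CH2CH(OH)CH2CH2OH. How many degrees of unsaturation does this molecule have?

Atom tally by fragment:
  CH3 → C:1 H:3
  CH2 → C:1 H:2
  CH(OH) → C:1 H:2 O:1
  CH2CH2OH → C:2 H:5 O:1
Element totals:
  C: 5
  H: 12
  O: 2
Molecular formula: C5H12O2.
DoU = (2C + 2 + N − H − X) / 2 = (2·5 + 2 + 0 − 12 − 0) / 2 = 0.

0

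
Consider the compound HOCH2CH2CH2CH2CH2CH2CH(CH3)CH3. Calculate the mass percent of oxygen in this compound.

11.09%

Element totals:
  C: 9
  H: 20
  O: 1
Molecular formula: C9H20O.
Molar mass = 144.258 g/mol.
Mass from O: 1 × 15.999 = 15.999 g/mol.
%O = 15.999 / 144.258 × 100 = 11.09%.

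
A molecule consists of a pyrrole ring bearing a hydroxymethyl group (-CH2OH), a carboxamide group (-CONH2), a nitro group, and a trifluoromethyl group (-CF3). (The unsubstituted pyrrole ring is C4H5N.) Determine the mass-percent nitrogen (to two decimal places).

16.60%

Atom tally by fragment:
  pyrrole ring core → C:4 H:5 N:1
  (− 4 ring H displaced by substituents)
  + CH2OH → C:1 H:3 O:1
  + CONH2 → C:1 H:2 O:1 N:1
  + NO2 → N:1 O:2
  + CF3 → C:1 F:3
Element totals:
  C: 7
  H: 6
  F: 3
  N: 3
  O: 4
Molecular formula: C7H6F3N3O4.
Molar mass = 253.136 g/mol.
Mass from N: 3 × 14.007 = 42.021 g/mol.
%N = 42.021 / 253.136 × 100 = 16.60%.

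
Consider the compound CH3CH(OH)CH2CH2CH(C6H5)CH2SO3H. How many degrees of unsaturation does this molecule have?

4

Element totals:
  C: 12
  H: 18
  O: 4
  S: 1
Molecular formula: C12H18O4S.
DoU = (2C + 2 + N − H − X) / 2 = (2·12 + 2 + 0 − 18 − 0) / 2 = 4.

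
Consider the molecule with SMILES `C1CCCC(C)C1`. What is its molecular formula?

C7H14

Atom tally by fragment:
  cyclohexane ring core → C:6 H:12
  (− 1 ring H displaced by substituents)
  + CH3 → C:1 H:3
Element totals:
  C: 7
  H: 14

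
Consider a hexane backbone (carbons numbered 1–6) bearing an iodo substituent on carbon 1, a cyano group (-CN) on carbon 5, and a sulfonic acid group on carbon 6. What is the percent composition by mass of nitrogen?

Atom tally by fragment:
  ICH2 → C:1 H:2 I:1
  CH2 → C:1 H:2
  CH2 → C:1 H:2
  CH2 → C:1 H:2
  CH(CN) → C:2 H:1 N:1
  CH2SO3H → C:1 H:3 S:1 O:3
Element totals:
  C: 7
  H: 12
  I: 1
  N: 1
  O: 3
  S: 1
Molecular formula: C7H12INO3S.
Molar mass = 317.141 g/mol.
Mass from N: 1 × 14.007 = 14.007 g/mol.
%N = 14.007 / 317.141 × 100 = 4.42%.

4.42%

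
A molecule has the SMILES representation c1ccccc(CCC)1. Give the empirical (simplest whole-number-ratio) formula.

C3H4

Atom tally by fragment:
  benzene ring core → C:6 H:6
  (− 1 ring H displaced by substituents)
  + CH2CH2CH3 → C:3 H:7
Element totals:
  C: 9
  H: 12
Molecular formula: C9H12.
gcd of subscripts = 3; dividing each by 3:
  C: 9/3 = 3
  H: 12/3 = 4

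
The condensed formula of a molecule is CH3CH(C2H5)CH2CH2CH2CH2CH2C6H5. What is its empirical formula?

C5H8

Atom tally by fragment:
  CH3 → C:1 H:3
  CH(C2H5) → C:3 H:6
  CH2 → C:1 H:2
  CH2 → C:1 H:2
  CH2 → C:1 H:2
  CH2 → C:1 H:2
  CH2C6H5 → C:7 H:7
Element totals:
  C: 15
  H: 24
Molecular formula: C15H24.
gcd of subscripts = 3; dividing each by 3:
  C: 15/3 = 5
  H: 24/3 = 8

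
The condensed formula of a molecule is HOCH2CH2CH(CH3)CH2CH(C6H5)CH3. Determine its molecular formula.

Atom tally by fragment:
  HOCH2CH2 → C:2 H:5 O:1
  CH(CH3) → C:2 H:4
  CH2 → C:1 H:2
  CH(C6H5) → C:7 H:6
  CH3 → C:1 H:3
Element totals:
  C: 13
  H: 20
  O: 1

C13H20O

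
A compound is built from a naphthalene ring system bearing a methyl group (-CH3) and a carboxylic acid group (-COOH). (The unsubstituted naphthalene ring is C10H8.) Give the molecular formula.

C12H10O2

Atom tally by fragment:
  naphthalene ring system core → C:10 H:8
  (− 2 ring H displaced by substituents)
  + CH3 → C:1 H:3
  + COOH → C:1 H:1 O:2
Element totals:
  C: 12
  H: 10
  O: 2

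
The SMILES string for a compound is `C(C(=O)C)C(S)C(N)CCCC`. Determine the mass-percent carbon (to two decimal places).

57.10%

Atom tally by fragment:
  CH3COCH2 → C:3 H:5 O:1
  CH(SH) → C:1 H:2 S:1
  CH(NH2) → C:1 H:3 N:1
  CH2 → C:1 H:2
  CH2 → C:1 H:2
  CH2 → C:1 H:2
  CH3 → C:1 H:3
Element totals:
  C: 9
  H: 19
  N: 1
  O: 1
  S: 1
Molecular formula: C9H19NOS.
Molar mass = 189.317 g/mol.
Mass from C: 9 × 12.011 = 108.099 g/mol.
%C = 108.099 / 189.317 × 100 = 57.10%.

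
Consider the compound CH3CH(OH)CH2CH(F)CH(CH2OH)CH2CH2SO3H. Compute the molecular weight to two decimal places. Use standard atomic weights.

244.28 g/mol

Atom tally by fragment:
  CH3 → C:1 H:3
  CH(OH) → C:1 H:2 O:1
  CH2 → C:1 H:2
  CH(F) → C:1 H:1 F:1
  CH(CH2OH) → C:2 H:4 O:1
  CH2 → C:1 H:2
  CH2SO3H → C:1 H:3 S:1 O:3
Element totals:
  C: 8
  H: 17
  F: 1
  O: 5
  S: 1
Molecular formula: C8H17FO5S.
  M = 8(12.011) + 17(1.008) + 18.998 + 5(15.999) + 32.06
    = 96.088 + 17.136 + 18.998 + 79.995 + 32.060 = 244.277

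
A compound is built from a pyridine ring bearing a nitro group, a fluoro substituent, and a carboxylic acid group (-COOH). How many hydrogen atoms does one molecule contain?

Atom tally by fragment:
  pyridine ring core → C:5 H:5 N:1
  (− 3 ring H displaced by substituents)
  + NO2 → N:1 O:2
  + F → F:1
  + COOH → C:1 H:1 O:2
Element totals:
  C: 6
  H: 3
  F: 1
  N: 2
  O: 4

3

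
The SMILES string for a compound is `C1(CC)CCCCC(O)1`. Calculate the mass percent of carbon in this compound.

Atom tally by fragment:
  cyclohexane ring core → C:6 H:12
  (− 2 ring H displaced by substituents)
  + C2H5 → C:2 H:5
  + OH → O:1 H:1
Element totals:
  C: 8
  H: 16
  O: 1
Molecular formula: C8H16O.
Molar mass = 128.215 g/mol.
Mass from C: 8 × 12.011 = 96.088 g/mol.
%C = 96.088 / 128.215 × 100 = 74.94%.

74.94%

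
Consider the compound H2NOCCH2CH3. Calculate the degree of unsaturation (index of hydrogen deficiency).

Atom tally by fragment:
  H2NOCCH2 → C:2 H:4 O:1 N:1
  CH3 → C:1 H:3
Element totals:
  C: 3
  H: 7
  N: 1
  O: 1
Molecular formula: C3H7NO.
DoU = (2C + 2 + N − H − X) / 2 = (2·3 + 2 + 1 − 7 − 0) / 2 = 1.

1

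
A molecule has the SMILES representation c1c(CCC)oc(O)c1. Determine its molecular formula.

Atom tally by fragment:
  furan ring core → C:4 H:4 O:1
  (− 2 ring H displaced by substituents)
  + CH2CH2CH3 → C:3 H:7
  + OH → O:1 H:1
Element totals:
  C: 7
  H: 10
  O: 2

C7H10O2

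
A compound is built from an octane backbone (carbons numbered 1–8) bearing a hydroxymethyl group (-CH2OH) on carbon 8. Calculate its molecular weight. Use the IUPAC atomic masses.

Atom tally by fragment:
  CH3 → C:1 H:3
  CH2 → C:1 H:2
  CH2 → C:1 H:2
  CH2 → C:1 H:2
  CH2 → C:1 H:2
  CH2 → C:1 H:2
  CH2 → C:1 H:2
  CH2CH2OH → C:2 H:5 O:1
Element totals:
  C: 9
  H: 20
  O: 1
Molecular formula: C9H20O.
  M = 9(12.011) + 20(1.008) + 15.999
    = 108.099 + 20.160 + 15.999 = 144.258

144.26 g/mol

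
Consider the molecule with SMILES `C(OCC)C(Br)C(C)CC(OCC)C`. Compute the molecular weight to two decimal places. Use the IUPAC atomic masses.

Atom tally by fragment:
  C2H5OCH2 → C:3 H:7 O:1
  CH(Br) → C:1 H:1 Br:1
  CH(CH3) → C:2 H:4
  CH2 → C:1 H:2
  CH(OC2H5) → C:3 H:6 O:1
  CH3 → C:1 H:3
Element totals:
  C: 11
  H: 23
  Br: 1
  O: 2
Molecular formula: C11H23BrO2.
  M = 11(12.011) + 23(1.008) + 79.904 + 2(15.999)
    = 132.121 + 23.184 + 79.904 + 31.998 = 267.207

267.21 g/mol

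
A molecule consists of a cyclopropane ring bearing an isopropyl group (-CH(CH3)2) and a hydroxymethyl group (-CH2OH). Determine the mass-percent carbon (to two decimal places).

73.63%

Atom tally by fragment:
  cyclopropane ring core → C:3 H:6
  (− 2 ring H displaced by substituents)
  + CH(CH3)2 → C:3 H:7
  + CH2OH → C:1 H:3 O:1
Element totals:
  C: 7
  H: 14
  O: 1
Molecular formula: C7H14O.
Molar mass = 114.188 g/mol.
Mass from C: 7 × 12.011 = 84.077 g/mol.
%C = 84.077 / 114.188 × 100 = 73.63%.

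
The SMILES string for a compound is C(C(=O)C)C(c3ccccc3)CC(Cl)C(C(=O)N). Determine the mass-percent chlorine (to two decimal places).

Atom tally by fragment:
  CH3COCH2 → C:3 H:5 O:1
  CH(C6H5) → C:7 H:6
  CH2 → C:1 H:2
  CH(Cl) → C:1 H:1 Cl:1
  CH2CONH2 → C:2 H:4 O:1 N:1
Element totals:
  C: 14
  H: 18
  Cl: 1
  N: 1
  O: 2
Molecular formula: C14H18ClNO2.
Molar mass = 267.753 g/mol.
Mass from Cl: 1 × 35.45 = 35.450 g/mol.
%Cl = 35.450 / 267.753 × 100 = 13.24%.

13.24%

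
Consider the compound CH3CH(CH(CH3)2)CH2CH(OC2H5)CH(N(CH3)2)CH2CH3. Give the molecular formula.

C14H31NO

Atom tally by fragment:
  CH3 → C:1 H:3
  CH(CH(CH3)2) → C:4 H:8
  CH2 → C:1 H:2
  CH(OC2H5) → C:3 H:6 O:1
  CH(N(CH3)2) → C:3 H:7 N:1
  CH2 → C:1 H:2
  CH3 → C:1 H:3
Element totals:
  C: 14
  H: 31
  N: 1
  O: 1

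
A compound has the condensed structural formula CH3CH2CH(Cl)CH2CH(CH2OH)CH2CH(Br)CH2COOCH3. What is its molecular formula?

Element totals:
  C: 11
  H: 20
  Br: 1
  Cl: 1
  O: 3

C11H20BrClO3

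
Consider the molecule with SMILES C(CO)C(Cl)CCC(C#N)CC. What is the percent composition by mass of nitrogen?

Atom tally by fragment:
  HOCH2CH2 → C:2 H:5 O:1
  CH(Cl) → C:1 H:1 Cl:1
  CH2 → C:1 H:2
  CH2 → C:1 H:2
  CH(CN) → C:2 H:1 N:1
  CH2 → C:1 H:2
  CH3 → C:1 H:3
Element totals:
  C: 9
  H: 16
  Cl: 1
  N: 1
  O: 1
Molecular formula: C9H16ClNO.
Molar mass = 189.683 g/mol.
Mass from N: 1 × 14.007 = 14.007 g/mol.
%N = 14.007 / 189.683 × 100 = 7.38%.

7.38%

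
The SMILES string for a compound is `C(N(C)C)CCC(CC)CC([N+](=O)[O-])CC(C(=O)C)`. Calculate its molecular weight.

272.39 g/mol

Atom tally by fragment:
  (CH3)2NCH2 → C:3 H:8 N:1
  CH2 → C:1 H:2
  CH2 → C:1 H:2
  CH(C2H5) → C:3 H:6
  CH2 → C:1 H:2
  CH(NO2) → C:1 H:1 N:1 O:2
  CH2 → C:1 H:2
  CH2COCH3 → C:3 H:5 O:1
Element totals:
  C: 14
  H: 28
  N: 2
  O: 3
Molecular formula: C14H28N2O3.
  M = 14(12.011) + 28(1.008) + 2(14.007) + 3(15.999)
    = 168.154 + 28.224 + 28.014 + 47.997 = 272.389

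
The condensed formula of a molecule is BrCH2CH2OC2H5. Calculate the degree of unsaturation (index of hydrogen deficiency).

Element totals:
  C: 4
  H: 9
  Br: 1
  O: 1
Molecular formula: C4H9BrO.
DoU = (2C + 2 + N − H − X) / 2 = (2·4 + 2 + 0 − 9 − 1) / 2 = 0.

0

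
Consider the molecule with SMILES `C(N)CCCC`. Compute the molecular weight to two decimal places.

87.17 g/mol

Atom tally by fragment:
  H2NCH2 → C:1 H:4 N:1
  CH2 → C:1 H:2
  CH2 → C:1 H:2
  CH2 → C:1 H:2
  CH3 → C:1 H:3
Element totals:
  C: 5
  H: 13
  N: 1
Molecular formula: C5H13N.
  M = 5(12.011) + 13(1.008) + 14.007
    = 60.055 + 13.104 + 14.007 = 87.166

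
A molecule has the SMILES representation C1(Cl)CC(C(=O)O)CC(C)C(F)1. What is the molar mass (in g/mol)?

Atom tally by fragment:
  cyclohexane ring core → C:6 H:12
  (− 4 ring H displaced by substituents)
  + Cl → Cl:1
  + COOH → C:1 H:1 O:2
  + CH3 → C:1 H:3
  + F → F:1
Element totals:
  C: 8
  H: 12
  Cl: 1
  F: 1
  O: 2
Molecular formula: C8H12ClFO2.
  M = 8(12.011) + 12(1.008) + 35.45 + 18.998 + 2(15.999)
    = 96.088 + 12.096 + 35.450 + 18.998 + 31.998 = 194.630

194.63 g/mol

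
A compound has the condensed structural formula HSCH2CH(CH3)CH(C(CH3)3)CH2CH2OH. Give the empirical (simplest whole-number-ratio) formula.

Element totals:
  C: 10
  H: 22
  O: 1
  S: 1
Molecular formula: C10H22OS.
gcd of subscripts (10, 22, 1, 1) = 1, so the empirical formula equals the molecular formula.

C10H22OS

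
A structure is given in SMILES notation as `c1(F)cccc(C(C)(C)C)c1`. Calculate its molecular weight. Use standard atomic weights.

Atom tally by fragment:
  benzene ring core → C:6 H:6
  (− 2 ring H displaced by substituents)
  + F → F:1
  + C(CH3)3 → C:4 H:9
Element totals:
  C: 10
  H: 13
  F: 1
Molecular formula: C10H13F.
  M = 10(12.011) + 13(1.008) + 18.998
    = 120.110 + 13.104 + 18.998 = 152.212

152.21 g/mol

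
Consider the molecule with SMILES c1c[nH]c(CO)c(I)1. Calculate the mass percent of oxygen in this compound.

7.17%

Atom tally by fragment:
  pyrrole ring core → C:4 H:5 N:1
  (− 2 ring H displaced by substituents)
  + CH2OH → C:1 H:3 O:1
  + I → I:1
Element totals:
  C: 5
  H: 6
  I: 1
  N: 1
  O: 1
Molecular formula: C5H6INO.
Molar mass = 223.013 g/mol.
Mass from O: 1 × 15.999 = 15.999 g/mol.
%O = 15.999 / 223.013 × 100 = 7.17%.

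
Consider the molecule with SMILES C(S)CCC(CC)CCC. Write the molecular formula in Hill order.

C9H20S

Atom tally by fragment:
  HSCH2 → C:1 H:3 S:1
  CH2 → C:1 H:2
  CH2 → C:1 H:2
  CH(C2H5) → C:3 H:6
  CH2 → C:1 H:2
  CH2 → C:1 H:2
  CH3 → C:1 H:3
Element totals:
  C: 9
  H: 20
  S: 1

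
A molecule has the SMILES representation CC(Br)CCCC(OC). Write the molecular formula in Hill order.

C7H15BrO

Atom tally by fragment:
  CH3 → C:1 H:3
  CH(Br) → C:1 H:1 Br:1
  CH2 → C:1 H:2
  CH2 → C:1 H:2
  CH2 → C:1 H:2
  CH2OCH3 → C:2 H:5 O:1
Element totals:
  C: 7
  H: 15
  Br: 1
  O: 1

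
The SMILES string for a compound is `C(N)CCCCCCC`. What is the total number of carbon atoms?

Atom tally by fragment:
  H2NCH2 → C:1 H:4 N:1
  CH2 → C:1 H:2
  CH2 → C:1 H:2
  CH2 → C:1 H:2
  CH2 → C:1 H:2
  CH2 → C:1 H:2
  CH2 → C:1 H:2
  CH3 → C:1 H:3
Element totals:
  C: 8
  H: 19
  N: 1

8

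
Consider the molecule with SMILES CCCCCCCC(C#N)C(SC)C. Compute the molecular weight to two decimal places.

Atom tally by fragment:
  CH3 → C:1 H:3
  CH2 → C:1 H:2
  CH2 → C:1 H:2
  CH2 → C:1 H:2
  CH2 → C:1 H:2
  CH2 → C:1 H:2
  CH2 → C:1 H:2
  CH(CN) → C:2 H:1 N:1
  CH(SCH3) → C:2 H:4 S:1
  CH3 → C:1 H:3
Element totals:
  C: 12
  H: 23
  N: 1
  S: 1
Molecular formula: C12H23NS.
  M = 12(12.011) + 23(1.008) + 14.007 + 32.06
    = 144.132 + 23.184 + 14.007 + 32.060 = 213.383

213.38 g/mol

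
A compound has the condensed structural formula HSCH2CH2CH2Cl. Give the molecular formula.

Atom tally by fragment:
  HSCH2 → C:1 H:3 S:1
  CH2 → C:1 H:2
  CH2Cl → C:1 H:2 Cl:1
Element totals:
  C: 3
  H: 7
  Cl: 1
  S: 1

C3H7ClS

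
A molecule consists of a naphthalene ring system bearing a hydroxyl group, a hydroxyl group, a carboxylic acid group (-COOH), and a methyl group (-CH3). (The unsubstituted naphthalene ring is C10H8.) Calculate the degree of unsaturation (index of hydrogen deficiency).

8

Atom tally by fragment:
  naphthalene ring system core → C:10 H:8
  (− 4 ring H displaced by substituents)
  + OH → O:1 H:1
  + OH → O:1 H:1
  + COOH → C:1 H:1 O:2
  + CH3 → C:1 H:3
Element totals:
  C: 12
  H: 10
  O: 4
Molecular formula: C12H10O4.
DoU = (2C + 2 + N − H − X) / 2 = (2·12 + 2 + 0 − 10 − 0) / 2 = 8.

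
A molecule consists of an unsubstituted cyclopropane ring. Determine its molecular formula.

C3H6

Atom tally by fragment:
  cyclopropane ring core → C:3 H:6
Element totals:
  C: 3
  H: 6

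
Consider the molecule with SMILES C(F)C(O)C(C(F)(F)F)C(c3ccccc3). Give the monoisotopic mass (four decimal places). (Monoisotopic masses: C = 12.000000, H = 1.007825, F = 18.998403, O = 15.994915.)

Atom tally by fragment:
  FCH2 → C:1 H:2 F:1
  CH(OH) → C:1 H:2 O:1
  CH(CF3) → C:2 H:1 F:3
  CH2C6H5 → C:7 H:7
Element totals:
  C: 11
  H: 12
  F: 4
  O: 1
Molecular formula: C11H12F4O.
  M = 11(12.0) + 12(1.007825) + 4(18.998403) + 15.994915
    = 132.000000 + 12.093900 + 75.993612 + 15.994915 = 236.082427

236.0824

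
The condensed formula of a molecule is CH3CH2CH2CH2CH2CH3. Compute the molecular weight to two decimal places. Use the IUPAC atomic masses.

86.18 g/mol

Atom tally by fragment:
  CH3 → C:1 H:3
  CH2 → C:1 H:2
  CH2 → C:1 H:2
  CH2 → C:1 H:2
  CH2 → C:1 H:2
  CH3 → C:1 H:3
Element totals:
  C: 6
  H: 14
Molecular formula: C6H14.
  M = 6(12.011) + 14(1.008)
    = 72.066 + 14.112 = 86.178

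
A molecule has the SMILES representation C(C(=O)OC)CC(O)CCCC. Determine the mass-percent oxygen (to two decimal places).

Atom tally by fragment:
  CH3OOCCH2 → C:3 H:5 O:2
  CH2 → C:1 H:2
  CH(OH) → C:1 H:2 O:1
  CH2 → C:1 H:2
  CH2 → C:1 H:2
  CH2 → C:1 H:2
  CH3 → C:1 H:3
Element totals:
  C: 9
  H: 18
  O: 3
Molecular formula: C9H18O3.
Molar mass = 174.240 g/mol.
Mass from O: 3 × 15.999 = 47.997 g/mol.
%O = 47.997 / 174.240 × 100 = 27.55%.

27.55%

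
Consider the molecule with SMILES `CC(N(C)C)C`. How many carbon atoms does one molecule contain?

5

Atom tally by fragment:
  CH3 → C:1 H:3
  CH(N(CH3)2) → C:3 H:7 N:1
  CH3 → C:1 H:3
Element totals:
  C: 5
  H: 13
  N: 1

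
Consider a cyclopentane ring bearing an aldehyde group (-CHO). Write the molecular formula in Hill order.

C6H10O

Atom tally by fragment:
  cyclopentane ring core → C:5 H:10
  (− 1 ring H displaced by substituents)
  + CHO → C:1 H:1 O:1
Element totals:
  C: 6
  H: 10
  O: 1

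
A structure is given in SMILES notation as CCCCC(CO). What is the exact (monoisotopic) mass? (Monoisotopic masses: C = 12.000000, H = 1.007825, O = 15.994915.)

102.1045

Atom tally by fragment:
  CH3 → C:1 H:3
  CH2 → C:1 H:2
  CH2 → C:1 H:2
  CH2 → C:1 H:2
  CH2CH2OH → C:2 H:5 O:1
Element totals:
  C: 6
  H: 14
  O: 1
Molecular formula: C6H14O.
  M = 6(12.0) + 14(1.007825) + 15.994915
    = 72.000000 + 14.109550 + 15.994915 = 102.104465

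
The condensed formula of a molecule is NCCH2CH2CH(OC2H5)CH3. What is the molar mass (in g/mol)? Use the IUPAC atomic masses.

127.19 g/mol

Atom tally by fragment:
  NCCH2 → C:2 H:2 N:1
  CH2 → C:1 H:2
  CH(OC2H5) → C:3 H:6 O:1
  CH3 → C:1 H:3
Element totals:
  C: 7
  H: 13
  N: 1
  O: 1
Molecular formula: C7H13NO.
  M = 7(12.011) + 13(1.008) + 14.007 + 15.999
    = 84.077 + 13.104 + 14.007 + 15.999 = 127.187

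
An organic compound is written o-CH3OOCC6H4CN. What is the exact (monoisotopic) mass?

Element totals:
  C: 9
  H: 7
  N: 1
  O: 2
Molecular formula: C9H7NO2.
  M = 9(12.0) + 7(1.007825) + 14.003074 + 2(15.994915)
    = 108.000000 + 7.054775 + 14.003074 + 31.989830 = 161.047679

161.0477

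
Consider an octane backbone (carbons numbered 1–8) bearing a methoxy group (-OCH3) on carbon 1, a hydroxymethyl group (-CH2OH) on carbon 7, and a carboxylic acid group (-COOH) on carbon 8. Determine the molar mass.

Atom tally by fragment:
  CH3OCH2 → C:2 H:5 O:1
  CH2 → C:1 H:2
  CH2 → C:1 H:2
  CH2 → C:1 H:2
  CH2 → C:1 H:2
  CH2 → C:1 H:2
  CH(CH2OH) → C:2 H:4 O:1
  CH2COOH → C:2 H:3 O:2
Element totals:
  C: 11
  H: 22
  O: 4
Molecular formula: C11H22O4.
  M = 11(12.011) + 22(1.008) + 4(15.999)
    = 132.121 + 22.176 + 63.996 = 218.293

218.29 g/mol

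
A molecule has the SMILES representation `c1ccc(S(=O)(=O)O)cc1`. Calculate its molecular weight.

Atom tally by fragment:
  benzene ring core → C:6 H:6
  (− 1 ring H displaced by substituents)
  + SO3H → S:1 O:3 H:1
Element totals:
  C: 6
  H: 6
  O: 3
  S: 1
Molecular formula: C6H6O3S.
  M = 6(12.011) + 6(1.008) + 3(15.999) + 32.06
    = 72.066 + 6.048 + 47.997 + 32.060 = 158.171

158.17 g/mol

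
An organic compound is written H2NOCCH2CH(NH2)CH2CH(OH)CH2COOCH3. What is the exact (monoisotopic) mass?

204.1110

Element totals:
  C: 8
  H: 16
  N: 2
  O: 4
Molecular formula: C8H16N2O4.
  M = 8(12.0) + 16(1.007825) + 2(14.003074) + 4(15.994915)
    = 96.000000 + 16.125200 + 28.006148 + 63.979660 = 204.111008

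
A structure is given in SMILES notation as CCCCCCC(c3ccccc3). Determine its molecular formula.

Atom tally by fragment:
  CH3 → C:1 H:3
  CH2 → C:1 H:2
  CH2 → C:1 H:2
  CH2 → C:1 H:2
  CH2 → C:1 H:2
  CH2 → C:1 H:2
  CH2C6H5 → C:7 H:7
Element totals:
  C: 13
  H: 20

C13H20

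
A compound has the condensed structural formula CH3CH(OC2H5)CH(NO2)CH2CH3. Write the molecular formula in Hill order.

C7H15NO3

Atom tally by fragment:
  CH3 → C:1 H:3
  CH(OC2H5) → C:3 H:6 O:1
  CH(NO2) → C:1 H:1 N:1 O:2
  CH2 → C:1 H:2
  CH3 → C:1 H:3
Element totals:
  C: 7
  H: 15
  N: 1
  O: 3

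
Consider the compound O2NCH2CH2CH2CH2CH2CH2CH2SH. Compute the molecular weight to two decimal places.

Element totals:
  C: 7
  H: 15
  N: 1
  O: 2
  S: 1
Molecular formula: C7H15NO2S.
  M = 7(12.011) + 15(1.008) + 14.007 + 2(15.999) + 32.06
    = 84.077 + 15.120 + 14.007 + 31.998 + 32.060 = 177.262

177.26 g/mol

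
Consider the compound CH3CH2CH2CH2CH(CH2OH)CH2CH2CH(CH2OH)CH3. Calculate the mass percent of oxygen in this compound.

Element totals:
  C: 11
  H: 24
  O: 2
Molecular formula: C11H24O2.
Molar mass = 188.311 g/mol.
Mass from O: 2 × 15.999 = 31.998 g/mol.
%O = 31.998 / 188.311 × 100 = 16.99%.

16.99%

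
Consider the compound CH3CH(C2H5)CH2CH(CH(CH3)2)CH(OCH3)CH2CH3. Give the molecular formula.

C13H28O

Atom tally by fragment:
  CH3 → C:1 H:3
  CH(C2H5) → C:3 H:6
  CH2 → C:1 H:2
  CH(CH(CH3)2) → C:4 H:8
  CH(OCH3) → C:2 H:4 O:1
  CH2 → C:1 H:2
  CH3 → C:1 H:3
Element totals:
  C: 13
  H: 28
  O: 1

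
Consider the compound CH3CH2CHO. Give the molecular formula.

C3H6O

Atom tally by fragment:
  CH3 → C:1 H:3
  CH2CHO → C:2 H:3 O:1
Element totals:
  C: 3
  H: 6
  O: 1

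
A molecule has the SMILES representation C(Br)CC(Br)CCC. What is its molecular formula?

Atom tally by fragment:
  BrCH2 → C:1 H:2 Br:1
  CH2 → C:1 H:2
  CH(Br) → C:1 H:1 Br:1
  CH2 → C:1 H:2
  CH2 → C:1 H:2
  CH3 → C:1 H:3
Element totals:
  C: 6
  H: 12
  Br: 2

C6H12Br2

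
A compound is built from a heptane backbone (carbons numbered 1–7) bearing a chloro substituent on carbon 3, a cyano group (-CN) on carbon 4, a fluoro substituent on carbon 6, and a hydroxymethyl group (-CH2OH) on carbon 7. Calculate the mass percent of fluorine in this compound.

9.15%

Atom tally by fragment:
  CH3 → C:1 H:3
  CH2 → C:1 H:2
  CH(Cl) → C:1 H:1 Cl:1
  CH(CN) → C:2 H:1 N:1
  CH2 → C:1 H:2
  CH(F) → C:1 H:1 F:1
  CH2CH2OH → C:2 H:5 O:1
Element totals:
  C: 9
  H: 15
  Cl: 1
  F: 1
  N: 1
  O: 1
Molecular formula: C9H15ClFNO.
Molar mass = 207.673 g/mol.
Mass from F: 1 × 18.998 = 18.998 g/mol.
%F = 18.998 / 207.673 × 100 = 9.15%.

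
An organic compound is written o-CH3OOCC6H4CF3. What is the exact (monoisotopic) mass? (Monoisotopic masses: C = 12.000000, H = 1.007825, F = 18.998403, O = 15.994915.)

Atom tally by fragment:
  benzene ring core → C:6 H:6
  (− 2 ring H displaced by substituents)
  + COOCH3 → C:2 H:3 O:2
  + CF3 → C:1 F:3
Element totals:
  C: 9
  H: 7
  F: 3
  O: 2
Molecular formula: C9H7F3O2.
  M = 9(12.0) + 7(1.007825) + 3(18.998403) + 2(15.994915)
    = 108.000000 + 7.054775 + 56.995209 + 31.989830 = 204.039814

204.0398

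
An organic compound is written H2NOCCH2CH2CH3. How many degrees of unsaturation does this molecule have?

1

Element totals:
  C: 4
  H: 9
  N: 1
  O: 1
Molecular formula: C4H9NO.
DoU = (2C + 2 + N − H − X) / 2 = (2·4 + 2 + 1 − 9 − 0) / 2 = 1.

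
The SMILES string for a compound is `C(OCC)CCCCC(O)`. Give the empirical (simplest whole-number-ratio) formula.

C4H9O

Atom tally by fragment:
  C2H5OCH2 → C:3 H:7 O:1
  CH2 → C:1 H:2
  CH2 → C:1 H:2
  CH2 → C:1 H:2
  CH2 → C:1 H:2
  CH2OH → C:1 H:3 O:1
Element totals:
  C: 8
  H: 18
  O: 2
Molecular formula: C8H18O2.
gcd of subscripts = 2; dividing each by 2:
  C: 8/2 = 4
  H: 18/2 = 9
  O: 2/2 = 1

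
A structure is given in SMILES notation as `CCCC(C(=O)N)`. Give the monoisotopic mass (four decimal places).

Atom tally by fragment:
  CH3 → C:1 H:3
  CH2 → C:1 H:2
  CH2 → C:1 H:2
  CH2CONH2 → C:2 H:4 O:1 N:1
Element totals:
  C: 5
  H: 11
  N: 1
  O: 1
Molecular formula: C5H11NO.
  M = 5(12.0) + 11(1.007825) + 14.003074 + 15.994915
    = 60.000000 + 11.086075 + 14.003074 + 15.994915 = 101.084064

101.0841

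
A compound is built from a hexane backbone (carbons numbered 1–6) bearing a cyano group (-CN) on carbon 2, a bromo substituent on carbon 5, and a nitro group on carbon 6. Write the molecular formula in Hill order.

Atom tally by fragment:
  CH3 → C:1 H:3
  CH(CN) → C:2 H:1 N:1
  CH2 → C:1 H:2
  CH2 → C:1 H:2
  CH(Br) → C:1 H:1 Br:1
  CH2NO2 → C:1 H:2 N:1 O:2
Element totals:
  C: 7
  H: 11
  Br: 1
  N: 2
  O: 2

C7H11BrN2O2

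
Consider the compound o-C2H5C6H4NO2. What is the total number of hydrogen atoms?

Element totals:
  C: 8
  H: 9
  N: 1
  O: 2

9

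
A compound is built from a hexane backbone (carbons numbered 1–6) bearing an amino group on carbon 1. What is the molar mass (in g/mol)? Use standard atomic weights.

101.19 g/mol

Atom tally by fragment:
  H2NCH2 → C:1 H:4 N:1
  CH2 → C:1 H:2
  CH2 → C:1 H:2
  CH2 → C:1 H:2
  CH2 → C:1 H:2
  CH3 → C:1 H:3
Element totals:
  C: 6
  H: 15
  N: 1
Molecular formula: C6H15N.
  M = 6(12.011) + 15(1.008) + 14.007
    = 72.066 + 15.120 + 14.007 = 101.193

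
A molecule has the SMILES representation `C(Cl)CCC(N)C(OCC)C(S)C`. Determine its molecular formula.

C9H20ClNOS

Atom tally by fragment:
  ClCH2 → C:1 H:2 Cl:1
  CH2 → C:1 H:2
  CH2 → C:1 H:2
  CH(NH2) → C:1 H:3 N:1
  CH(OC2H5) → C:3 H:6 O:1
  CH(SH) → C:1 H:2 S:1
  CH3 → C:1 H:3
Element totals:
  C: 9
  H: 20
  Cl: 1
  N: 1
  O: 1
  S: 1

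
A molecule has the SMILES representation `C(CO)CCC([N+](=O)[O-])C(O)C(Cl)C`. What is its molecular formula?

Atom tally by fragment:
  HOCH2CH2 → C:2 H:5 O:1
  CH2 → C:1 H:2
  CH2 → C:1 H:2
  CH(NO2) → C:1 H:1 N:1 O:2
  CH(OH) → C:1 H:2 O:1
  CH(Cl) → C:1 H:1 Cl:1
  CH3 → C:1 H:3
Element totals:
  C: 8
  H: 16
  Cl: 1
  N: 1
  O: 4

C8H16ClNO4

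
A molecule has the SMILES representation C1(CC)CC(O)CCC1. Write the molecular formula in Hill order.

C8H16O

Atom tally by fragment:
  cyclohexane ring core → C:6 H:12
  (− 2 ring H displaced by substituents)
  + C2H5 → C:2 H:5
  + OH → O:1 H:1
Element totals:
  C: 8
  H: 16
  O: 1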